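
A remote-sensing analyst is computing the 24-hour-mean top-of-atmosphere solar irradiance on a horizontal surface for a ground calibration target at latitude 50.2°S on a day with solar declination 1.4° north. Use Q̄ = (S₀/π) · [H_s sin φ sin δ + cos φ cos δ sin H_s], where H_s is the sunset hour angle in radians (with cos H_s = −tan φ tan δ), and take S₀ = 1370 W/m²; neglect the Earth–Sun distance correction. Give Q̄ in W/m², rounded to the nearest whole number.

266 W/m²

cos H_s = −tan(-50.2°) · tan(1.4°) = 0.0293, so H_s = arccos(0.0293) = 88.32°. In radians, H_s = 1.5415.
H_s sin φ sin δ = 1.5415 × -0.7683 × 0.0244 = -0.0289.
cos φ cos δ sin H_s = 0.6401 × 0.9997 × 0.9996 = 0.6397.
Q̄ = (1370/π) × (-0.0289 + 0.6397) = 436.08 × 0.6108 = 266.36 W/m².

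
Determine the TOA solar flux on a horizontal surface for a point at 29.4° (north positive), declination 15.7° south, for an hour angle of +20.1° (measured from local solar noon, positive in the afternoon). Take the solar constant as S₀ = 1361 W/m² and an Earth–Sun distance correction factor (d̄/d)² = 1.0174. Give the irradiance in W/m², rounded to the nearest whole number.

907 W/m²

cos θ_z = sin(29.4°) sin(-15.7°) + cos(29.4°) cos(-15.7°) cos(20.10°) = -0.1328 + 0.7876 = 0.6548.
Top-of-atmosphere irradiance = S₀ (d̄/d)² cos θ_z = 1361 × 1.0174 × 0.6548 = 906.69 W/m².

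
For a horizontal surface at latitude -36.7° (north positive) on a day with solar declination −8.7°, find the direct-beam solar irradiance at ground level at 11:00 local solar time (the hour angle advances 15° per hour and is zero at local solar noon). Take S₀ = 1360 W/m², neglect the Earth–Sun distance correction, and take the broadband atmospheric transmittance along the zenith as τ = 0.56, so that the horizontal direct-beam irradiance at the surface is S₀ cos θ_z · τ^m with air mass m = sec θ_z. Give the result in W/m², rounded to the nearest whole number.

591 W/m²

Hour angle H = 15° × (11 − 12) = -15.00°.
cos θ_z = sin(-36.7°) sin(-8.7°) + cos(-36.7°) cos(-8.7°) cos(-15.00°) = 0.0904 + 0.7655 = 0.8559.
Air mass m = 1/cos θ_z = 1/0.8559 = 1.168; τ^m = 0.56^1.168 = 0.5080.
Surface direct beam = 1360 × 0.8559 × 0.5080 = 591.32 W/m².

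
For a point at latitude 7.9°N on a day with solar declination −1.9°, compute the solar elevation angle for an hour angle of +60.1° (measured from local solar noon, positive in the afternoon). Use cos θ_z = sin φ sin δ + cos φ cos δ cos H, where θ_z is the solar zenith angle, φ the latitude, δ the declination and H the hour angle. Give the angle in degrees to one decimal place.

cos θ_z = sin φ sin δ + cos φ cos δ cos H = (0.1374)(-0.0332) + (0.9905)(0.9995)(0.4985) = 0.4890.
θ_z = arccos(0.4890) = 60.73°, so the elevation is 90° − 60.73° = 29.27°.

29.3°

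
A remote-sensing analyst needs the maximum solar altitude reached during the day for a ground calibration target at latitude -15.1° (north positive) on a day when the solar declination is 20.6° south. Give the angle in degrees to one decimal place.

84.5°

At local solar noon the hour angle is zero, so the elevation is 90° − |φ − δ| = 90° − |-15.1° − (-20.6°)| = 90° − 5.5° = 84.5°.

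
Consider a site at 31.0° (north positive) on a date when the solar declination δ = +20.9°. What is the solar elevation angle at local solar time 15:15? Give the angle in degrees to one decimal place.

Hour angle H = 15° × (15.25 − 12) = 48.75°.
cos θ_z = sin(31.0°) sin(20.9°) + cos(31.0°) cos(20.9°) cos(48.75°) = 0.1837 + 0.5280 = 0.7117.
θ_z = arccos(0.7117) = 44.63°, so the elevation is 90° − 44.63° = 45.37°.

45.4°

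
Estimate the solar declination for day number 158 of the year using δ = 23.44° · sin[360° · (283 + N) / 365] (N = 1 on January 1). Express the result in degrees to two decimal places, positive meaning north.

360 × (283 + 158) / 365 = 434.959°; sin(434.959°) = 0.9657.
δ = 23.44 × 0.9657 = 22.636° ≈ +22.64°.

+22.64°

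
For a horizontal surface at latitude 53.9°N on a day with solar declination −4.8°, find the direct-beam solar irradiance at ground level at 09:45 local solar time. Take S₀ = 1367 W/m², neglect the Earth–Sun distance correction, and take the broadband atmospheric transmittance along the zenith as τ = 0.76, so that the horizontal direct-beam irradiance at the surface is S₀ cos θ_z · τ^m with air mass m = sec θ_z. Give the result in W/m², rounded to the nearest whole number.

299 W/m²

Hour angle H = 15° × (9.75 − 12) = -33.75°.
With φ = 53.9°, δ = -4.8°, H = -33.75°: sin φ sin δ = -0.0676, cos φ cos δ cos H = 0.4882, so cos θ_z = 0.4206.
Air mass m = 1/cos θ_z = 1/0.4206 = 2.378; τ^m = 0.76^2.378 = 0.5207.
Surface direct beam = 1367 × 0.4206 × 0.5207 = 299.38 W/m².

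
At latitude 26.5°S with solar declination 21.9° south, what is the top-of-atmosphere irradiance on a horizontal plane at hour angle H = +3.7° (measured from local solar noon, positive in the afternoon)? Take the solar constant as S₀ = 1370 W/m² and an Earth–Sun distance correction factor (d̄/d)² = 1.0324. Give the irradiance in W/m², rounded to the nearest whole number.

1407 W/m²

cos θ_z = sin(-26.5°) sin(-21.9°) + cos(-26.5°) cos(-21.9°) cos(3.70°) = 0.1664 + 0.8286 = 0.9950.
Top-of-atmosphere irradiance = S₀ (d̄/d)² cos θ_z = 1370 × 1.0324 × 0.9950 = 1407.32 W/m².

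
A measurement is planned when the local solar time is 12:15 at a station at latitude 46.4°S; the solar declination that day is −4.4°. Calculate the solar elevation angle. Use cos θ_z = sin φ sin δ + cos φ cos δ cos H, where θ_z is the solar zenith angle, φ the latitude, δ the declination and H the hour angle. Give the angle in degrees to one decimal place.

47.9°

Hour angle H = 15° × (12.25 − 12) = 3.75°.
cos θ_z = sin φ sin δ + cos φ cos δ cos H = (-0.7242)(-0.0767) + (0.6896)(0.9971)(0.9979) = 0.7417.
θ_z = arccos(0.7417) = 42.12°, so the elevation is 90° − 42.12° = 47.88°.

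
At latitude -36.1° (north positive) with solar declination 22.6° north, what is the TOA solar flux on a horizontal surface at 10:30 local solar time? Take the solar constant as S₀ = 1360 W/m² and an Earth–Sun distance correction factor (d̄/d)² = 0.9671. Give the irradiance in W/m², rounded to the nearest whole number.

609 W/m²

Hour angle H = 15° × (10.5 − 12) = -22.50°.
cos θ_z = sin φ sin δ + cos φ cos δ cos H = (-0.5892)(0.3843) + (0.8080)(0.9232)(0.9239) = 0.4627.
Top-of-atmosphere irradiance = S₀ (d̄/d)² cos θ_z = 1360 × 0.9671 × 0.4627 = 608.57 W/m².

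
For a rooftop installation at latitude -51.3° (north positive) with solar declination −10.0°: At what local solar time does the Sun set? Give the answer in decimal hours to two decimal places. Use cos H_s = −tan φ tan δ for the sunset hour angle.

18.85 h

The sunset hour angle satisfies cos H_s = −tan φ tan δ = -0.2201, giving H_s = 102.71°.
Sunset is at 12 + H_s/15 = 12 + 6.847 = 18.847 h local solar time.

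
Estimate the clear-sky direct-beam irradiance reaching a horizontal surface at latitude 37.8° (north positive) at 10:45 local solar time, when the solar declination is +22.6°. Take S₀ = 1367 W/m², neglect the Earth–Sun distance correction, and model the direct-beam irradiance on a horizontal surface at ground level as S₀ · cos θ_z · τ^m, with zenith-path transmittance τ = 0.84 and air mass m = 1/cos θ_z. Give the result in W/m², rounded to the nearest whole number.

1049 W/m²

Hour angle H = 15° × (10.75 − 12) = -18.75°.
With φ = 37.8°, δ = 22.6°, H = -18.75°: sin φ sin δ = 0.2355, cos φ cos δ cos H = 0.6908, so cos θ_z = 0.9263.
Air mass m = 1/cos θ_z = 1/0.9263 = 1.080; τ^m = 0.84^1.080 = 0.8284.
Surface direct beam = 1367 × 0.9263 × 0.8284 = 1048.96 W/m².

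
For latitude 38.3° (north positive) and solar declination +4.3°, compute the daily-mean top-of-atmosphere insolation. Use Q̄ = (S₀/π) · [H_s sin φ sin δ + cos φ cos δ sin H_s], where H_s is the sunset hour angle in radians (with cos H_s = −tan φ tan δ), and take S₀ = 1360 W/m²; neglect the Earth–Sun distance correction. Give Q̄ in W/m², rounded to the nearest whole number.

371 W/m²

The sunset hour angle satisfies cos H_s = −tan φ tan δ = -0.0594, giving H_s = 93.41°. In radians, H_s = 1.6303.
H_s sin φ sin δ = 1.6303 × 0.6198 × 0.0750 = 0.0758.
cos φ cos δ sin H_s = 0.7848 × 0.9972 × 0.9982 = 0.7812.
Q̄ = (1360/π) × (0.0758 + 0.7812) = 432.90 × 0.8570 = 371.00 W/m².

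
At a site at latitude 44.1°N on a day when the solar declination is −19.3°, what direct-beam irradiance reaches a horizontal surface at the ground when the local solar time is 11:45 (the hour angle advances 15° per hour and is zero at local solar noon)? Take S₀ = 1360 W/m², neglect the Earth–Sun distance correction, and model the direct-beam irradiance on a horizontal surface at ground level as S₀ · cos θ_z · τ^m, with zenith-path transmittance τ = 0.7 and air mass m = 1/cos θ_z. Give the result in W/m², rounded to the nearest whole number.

273 W/m²

Hour angle H = 15° × (11.75 − 12) = -3.75°.
With φ = 44.1°, δ = -19.3°, H = -3.75°: sin φ sin δ = -0.2300, cos φ cos δ cos H = 0.6763, so cos θ_z = 0.4463.
Air mass m = 1/cos θ_z = 1/0.4463 = 2.241; τ^m = 0.7^2.241 = 0.4496.
Surface direct beam = 1360 × 0.4463 × 0.4496 = 272.89 W/m².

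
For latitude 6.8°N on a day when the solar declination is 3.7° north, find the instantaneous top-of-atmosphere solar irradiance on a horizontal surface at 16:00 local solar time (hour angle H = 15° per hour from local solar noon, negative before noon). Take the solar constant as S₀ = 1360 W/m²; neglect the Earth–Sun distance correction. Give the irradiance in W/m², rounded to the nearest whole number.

684 W/m²

Hour angle H = 15° × (16 − 12) = 60.00°.
With φ = 6.8°, δ = 3.7°, H = 60.00°: sin φ sin δ = 0.0076, cos φ cos δ cos H = 0.4954, so cos θ_z = 0.5030.
Top-of-atmosphere irradiance = S₀ cos θ_z = 1360 × 0.5030 = 684.08 W/m².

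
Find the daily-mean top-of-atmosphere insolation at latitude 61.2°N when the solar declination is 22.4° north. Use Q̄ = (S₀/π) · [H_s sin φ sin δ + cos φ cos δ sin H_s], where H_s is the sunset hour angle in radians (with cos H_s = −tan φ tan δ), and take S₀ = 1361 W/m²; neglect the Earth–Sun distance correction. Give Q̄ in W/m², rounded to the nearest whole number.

478 W/m²

−tan φ tan δ = −(1.8190)(0.4122) = -0.7498; H_s = arccos(-0.7498) = 138.57°. In radians, H_s = 2.4185.
H_s sin φ sin δ = 2.4185 × 0.8763 × 0.3811 = 0.8077.
cos φ cos δ sin H_s = 0.4818 × 0.9245 × 0.6617 = 0.2947.
Q̄ = (1361/π) × (0.8077 + 0.2947) = 433.22 × 1.1024 = 477.58 W/m².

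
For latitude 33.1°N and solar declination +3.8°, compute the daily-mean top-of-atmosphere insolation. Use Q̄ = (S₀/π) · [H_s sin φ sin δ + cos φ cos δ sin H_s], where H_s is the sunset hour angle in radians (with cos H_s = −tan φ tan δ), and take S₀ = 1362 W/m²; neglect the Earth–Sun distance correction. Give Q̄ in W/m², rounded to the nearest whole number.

The sunset hour angle satisfies cos H_s = −tan φ tan δ = -0.0433, giving H_s = 92.48°. In radians, H_s = 1.6141.
H_s sin φ sin δ = 1.6141 × 0.5461 × 0.0663 = 0.0584.
cos φ cos δ sin H_s = 0.8377 × 0.9978 × 0.9991 = 0.8351.
Q̄ = (1362/π) × (0.0584 + 0.8351) = 433.54 × 0.8935 = 387.37 W/m².

387 W/m²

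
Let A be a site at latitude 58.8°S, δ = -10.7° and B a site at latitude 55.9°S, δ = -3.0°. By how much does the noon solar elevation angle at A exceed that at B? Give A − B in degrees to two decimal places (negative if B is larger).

+4.80°

A: 90° − |-58.8 − (-10.7)| = 41.90°.
B: 90° − |-55.9 − (-3.0)| = 37.10°.
A − B = 41.90 − 37.10 = 4.80°.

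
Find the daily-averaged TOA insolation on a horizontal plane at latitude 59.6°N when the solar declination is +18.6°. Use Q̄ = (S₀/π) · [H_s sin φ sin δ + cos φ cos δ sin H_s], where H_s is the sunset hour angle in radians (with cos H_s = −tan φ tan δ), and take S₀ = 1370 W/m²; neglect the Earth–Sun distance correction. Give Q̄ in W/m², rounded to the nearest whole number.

433 W/m²

cos H_s = −tan(59.6°) · tan(18.6°) = -0.5736, so H_s = arccos(-0.5736) = 125.00°. In radians, H_s = 2.1817.
H_s sin φ sin δ = 2.1817 × 0.8625 × 0.3190 = 0.6003.
cos φ cos δ sin H_s = 0.5060 × 0.9478 × 0.8191 = 0.3928.
Q̄ = (1370/π) × (0.6003 + 0.3928) = 436.08 × 0.9931 = 433.07 W/m².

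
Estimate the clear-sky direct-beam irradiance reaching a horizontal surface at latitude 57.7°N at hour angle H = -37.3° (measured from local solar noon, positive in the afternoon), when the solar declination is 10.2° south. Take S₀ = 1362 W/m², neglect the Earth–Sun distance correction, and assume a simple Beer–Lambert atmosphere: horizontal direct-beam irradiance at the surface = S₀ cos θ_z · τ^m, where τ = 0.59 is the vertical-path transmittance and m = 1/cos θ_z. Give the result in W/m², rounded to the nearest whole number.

51 W/m²

With φ = 57.7°, δ = -10.2°, H = -37.30°: sin φ sin δ = -0.1497, cos φ cos δ cos H = 0.4183, so cos θ_z = 0.2686.
Air mass m = 1/cos θ_z = 1/0.2686 = 3.723; τ^m = 0.59^3.723 = 0.1402.
Surface direct beam = 1362 × 0.2686 × 0.1402 = 51.29 W/m².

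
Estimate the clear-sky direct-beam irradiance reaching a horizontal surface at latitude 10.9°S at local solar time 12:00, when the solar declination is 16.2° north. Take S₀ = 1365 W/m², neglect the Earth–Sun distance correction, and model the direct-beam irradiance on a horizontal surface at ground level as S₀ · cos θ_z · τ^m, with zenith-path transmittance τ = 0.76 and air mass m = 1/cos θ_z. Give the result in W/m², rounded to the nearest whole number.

Hour angle H = 15° × (12 − 12) = 0.00°.
cos θ_z = sin(-10.9°) sin(16.2°) + cos(-10.9°) cos(16.2°) cos(0.00°) = -0.0528 + 0.9430 = 0.8902.
Air mass m = 1/cos θ_z = 1/0.8902 = 1.123; τ^m = 0.76^1.123 = 0.7348.
Surface direct beam = 1365 × 0.8902 × 0.7348 = 892.87 W/m².

893 W/m²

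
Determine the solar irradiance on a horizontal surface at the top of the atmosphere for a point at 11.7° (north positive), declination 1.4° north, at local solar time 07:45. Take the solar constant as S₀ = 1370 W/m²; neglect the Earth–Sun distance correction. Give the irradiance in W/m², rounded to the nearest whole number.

600 W/m²

Hour angle H = 15° × (7.75 − 12) = -63.75°.
With φ = 11.7°, δ = 1.4°, H = -63.75°: sin φ sin δ = 0.0050, cos φ cos δ cos H = 0.4330, so cos θ_z = 0.4380.
Top-of-atmosphere irradiance = S₀ cos θ_z = 1370 × 0.4380 = 600.06 W/m².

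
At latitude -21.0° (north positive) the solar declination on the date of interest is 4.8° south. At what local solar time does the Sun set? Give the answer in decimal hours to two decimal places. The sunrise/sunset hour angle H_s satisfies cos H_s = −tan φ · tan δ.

18.12 h

The sunset hour angle satisfies cos H_s = −tan φ tan δ = -0.0322, giving H_s = 91.85°.
Sunset is at 12 + H_s/15 = 12 + 6.123 = 18.123 h local solar time.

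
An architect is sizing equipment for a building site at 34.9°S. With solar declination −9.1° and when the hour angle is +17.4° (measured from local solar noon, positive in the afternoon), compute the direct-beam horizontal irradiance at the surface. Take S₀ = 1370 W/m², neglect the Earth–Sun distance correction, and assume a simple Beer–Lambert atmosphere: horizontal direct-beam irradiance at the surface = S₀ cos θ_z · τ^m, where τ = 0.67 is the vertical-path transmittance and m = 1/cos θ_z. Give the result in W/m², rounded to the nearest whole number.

744 W/m²

With φ = -34.9°, δ = -9.1°, H = 17.40°: sin φ sin δ = 0.0905, cos φ cos δ cos H = 0.7728, so cos θ_z = 0.8633.
Air mass m = 1/cos θ_z = 1/0.8633 = 1.158; τ^m = 0.67^1.158 = 0.6289.
Surface direct beam = 1370 × 0.8633 × 0.6289 = 743.81 W/m².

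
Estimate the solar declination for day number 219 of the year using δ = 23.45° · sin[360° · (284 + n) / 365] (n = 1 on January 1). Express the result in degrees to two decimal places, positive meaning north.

+16.26°

360 × (284 + 219) / 365 = 496.110°; sin(496.110°) = 0.6933.
δ = 23.45 × 0.6933 = 16.258° ≈ +16.26°.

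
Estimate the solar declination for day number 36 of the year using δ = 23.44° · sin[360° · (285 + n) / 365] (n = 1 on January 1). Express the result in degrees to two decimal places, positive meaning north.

360 × (285 + 36) / 365 = 316.603°; sin(316.603°) = -0.6870.
δ = 23.44 × -0.6870 = -16.103° ≈ -16.10°.

-16.10°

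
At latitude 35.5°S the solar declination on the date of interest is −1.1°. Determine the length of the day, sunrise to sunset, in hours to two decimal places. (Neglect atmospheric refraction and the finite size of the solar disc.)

The sunset hour angle satisfies cos H_s = −tan φ tan δ = -0.0137, giving H_s = 90.78°.
Day length = 2 H_s / 15° h⁻¹ = 181.56° / 15 = 12.104 h.

12.10 hours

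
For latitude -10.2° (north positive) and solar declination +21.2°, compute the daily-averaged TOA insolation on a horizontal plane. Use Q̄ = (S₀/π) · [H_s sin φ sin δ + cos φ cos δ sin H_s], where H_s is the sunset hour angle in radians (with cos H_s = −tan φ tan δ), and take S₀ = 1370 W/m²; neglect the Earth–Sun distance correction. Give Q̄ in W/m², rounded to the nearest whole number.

−tan φ tan δ = −(-0.1799)(0.3879) = 0.0698; H_s = arccos(0.0698) = 86.00°. In radians, H_s = 1.5010.
H_s sin φ sin δ = 1.5010 × -0.1771 × 0.3616 = -0.0961.
cos φ cos δ sin H_s = 0.9842 × 0.9323 × 0.9976 = 0.9154.
Q̄ = (1370/π) × (-0.0961 + 0.9154) = 436.08 × 0.8193 = 357.28 W/m².

357 W/m²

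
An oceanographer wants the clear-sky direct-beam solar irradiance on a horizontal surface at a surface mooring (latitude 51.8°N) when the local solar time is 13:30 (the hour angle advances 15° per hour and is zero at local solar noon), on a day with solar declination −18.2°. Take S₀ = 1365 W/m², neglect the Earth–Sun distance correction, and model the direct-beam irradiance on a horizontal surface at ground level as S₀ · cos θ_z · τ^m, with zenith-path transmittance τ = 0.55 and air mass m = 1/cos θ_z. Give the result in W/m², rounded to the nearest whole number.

54 W/m²

Hour angle H = 15° × (13.5 − 12) = 22.50°.
With φ = 51.8°, δ = -18.2°, H = 22.50°: sin φ sin δ = -0.2455, cos φ cos δ cos H = 0.5428, so cos θ_z = 0.2973.
Air mass m = 1/cos θ_z = 1/0.2973 = 3.364; τ^m = 0.55^3.364 = 0.1338.
Surface direct beam = 1365 × 0.2973 × 0.1338 = 54.30 W/m².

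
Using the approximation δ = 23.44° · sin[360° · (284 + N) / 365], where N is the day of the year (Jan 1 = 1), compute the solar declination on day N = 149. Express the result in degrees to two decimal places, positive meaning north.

360 × (284 + 149) / 365 = 427.068°; sin(427.068°) = 0.9210.
δ = 23.44 × 0.9210 = 21.588° ≈ +21.59°.

+21.59°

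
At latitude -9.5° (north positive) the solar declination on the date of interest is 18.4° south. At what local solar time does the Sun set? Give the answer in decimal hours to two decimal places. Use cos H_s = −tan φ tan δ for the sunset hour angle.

18.21 h

cos H_s = −tan(-9.5°) · tan(-18.4°) = -0.0557, so H_s = arccos(-0.0557) = 93.19°.
Sunset is at 12 + H_s/15 = 12 + 6.213 = 18.213 h local solar time.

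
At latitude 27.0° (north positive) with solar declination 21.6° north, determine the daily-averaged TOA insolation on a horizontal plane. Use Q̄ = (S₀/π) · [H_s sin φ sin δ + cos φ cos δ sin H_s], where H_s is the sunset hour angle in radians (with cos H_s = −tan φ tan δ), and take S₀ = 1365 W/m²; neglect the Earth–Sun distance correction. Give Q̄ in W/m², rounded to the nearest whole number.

−tan φ tan δ = −(0.5095)(0.3959) = -0.2017; H_s = arccos(-0.2017) = 101.64°. In radians, H_s = 1.7740.
H_s sin φ sin δ = 1.7740 × 0.4540 × 0.3681 = 0.2965.
cos φ cos δ sin H_s = 0.8910 × 0.9298 × 0.9794 = 0.8114.
Q̄ = (1365/π) × (0.2965 + 0.8114) = 434.49 × 1.1079 = 481.37 W/m².

481 W/m²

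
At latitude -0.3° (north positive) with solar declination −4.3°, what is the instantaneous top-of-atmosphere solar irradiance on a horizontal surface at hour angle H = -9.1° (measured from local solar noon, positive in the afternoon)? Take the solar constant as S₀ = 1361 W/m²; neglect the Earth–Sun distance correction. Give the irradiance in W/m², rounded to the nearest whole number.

With φ = -0.3°, δ = -4.3°, H = -9.10°: sin φ sin δ = 0.0004, cos φ cos δ cos H = 0.9846, so cos θ_z = 0.9850.
Top-of-atmosphere irradiance = S₀ cos θ_z = 1361 × 0.9850 = 1340.59 W/m².

1341 W/m²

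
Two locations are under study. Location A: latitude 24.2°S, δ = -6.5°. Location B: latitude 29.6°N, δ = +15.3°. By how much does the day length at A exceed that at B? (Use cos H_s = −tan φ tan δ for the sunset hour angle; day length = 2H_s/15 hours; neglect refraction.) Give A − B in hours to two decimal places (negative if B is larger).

A: H_s = arccos(−tan -24.2° · tan -6.5°) = 92.94°, so 2H_s/15 = 12.3920 h.
B: H_s = arccos(−tan 29.6° · tan 15.3°) = 98.94°, so 2H_s/15 = 13.1920 h.
A − B = 12.3920 − 13.1920 = -0.8000 h.

-0.80 h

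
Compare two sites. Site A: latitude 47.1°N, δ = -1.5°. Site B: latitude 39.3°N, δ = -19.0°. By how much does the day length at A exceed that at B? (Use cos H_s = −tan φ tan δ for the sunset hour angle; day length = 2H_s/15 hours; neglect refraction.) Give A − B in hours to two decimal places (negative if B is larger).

A: H_s = arccos(−tan 47.1° · tan -1.5°) = 88.39°, so 2H_s/15 = 11.7853 h.
B: H_s = arccos(−tan 39.3° · tan -19.0°) = 73.63°, so 2H_s/15 = 9.8173 h.
A − B = 11.7853 − 9.8173 = 1.9680 h.

+1.97 h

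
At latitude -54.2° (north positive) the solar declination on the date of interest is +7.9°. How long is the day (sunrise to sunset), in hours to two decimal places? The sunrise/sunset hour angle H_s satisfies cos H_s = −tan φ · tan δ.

10.52 hours

cos H_s = −tan(-54.2°) · tan(7.9°) = 0.1924, so H_s = arccos(0.1924) = 78.91°.
Day length = 2 H_s / 15° h⁻¹ = 157.82° / 15 = 10.521 h.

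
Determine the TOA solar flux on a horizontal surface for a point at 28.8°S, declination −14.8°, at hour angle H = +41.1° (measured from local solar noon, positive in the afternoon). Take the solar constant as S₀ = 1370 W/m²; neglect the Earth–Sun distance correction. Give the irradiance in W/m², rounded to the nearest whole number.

1043 W/m²

cos θ_z = sin φ sin δ + cos φ cos δ cos H = (-0.4818)(-0.2554) + (0.8763)(0.9668)(0.7536) = 0.7615.
Top-of-atmosphere irradiance = S₀ cos θ_z = 1370 × 0.7615 = 1043.25 W/m².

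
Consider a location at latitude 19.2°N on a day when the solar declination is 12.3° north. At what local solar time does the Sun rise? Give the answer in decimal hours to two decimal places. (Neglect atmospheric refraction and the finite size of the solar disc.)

5.71 h

cos H_s = −tan(19.2°) · tan(12.3°) = -0.0759, so H_s = arccos(-0.0759) = 94.35°.
Sunrise is at 12 − H_s/15 = 12 − 6.290 = 5.710 h local solar time.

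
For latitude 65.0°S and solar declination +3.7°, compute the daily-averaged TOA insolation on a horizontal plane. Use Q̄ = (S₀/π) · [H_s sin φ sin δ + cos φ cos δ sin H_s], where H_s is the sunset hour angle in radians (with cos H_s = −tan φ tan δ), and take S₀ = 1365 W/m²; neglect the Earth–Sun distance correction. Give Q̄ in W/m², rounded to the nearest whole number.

145 W/m²

cos H_s = −tan(-65.0°) · tan(3.7°) = 0.1387, so H_s = arccos(0.1387) = 82.03°. In radians, H_s = 1.4317.
H_s sin φ sin δ = 1.4317 × -0.9063 × 0.0645 = -0.0837.
cos φ cos δ sin H_s = 0.4226 × 0.9979 × 0.9903 = 0.4176.
Q̄ = (1365/π) × (-0.0837 + 0.4176) = 434.49 × 0.3339 = 145.08 W/m².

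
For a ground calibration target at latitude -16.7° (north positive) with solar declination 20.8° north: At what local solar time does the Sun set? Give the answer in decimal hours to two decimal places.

17.56 h

cos H_s = −tan(-16.7°) · tan(20.8°) = 0.1140, so H_s = arccos(0.1140) = 83.45°.
Sunset is at 12 + H_s/15 = 12 + 5.563 = 17.563 h local solar time.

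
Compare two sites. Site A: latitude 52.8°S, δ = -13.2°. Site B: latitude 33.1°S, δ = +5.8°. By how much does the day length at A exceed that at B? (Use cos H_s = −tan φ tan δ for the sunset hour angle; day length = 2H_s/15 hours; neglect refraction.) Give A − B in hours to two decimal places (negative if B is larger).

A: H_s = arccos(−tan -52.8° · tan -13.2°) = 108.00°, so 2H_s/15 = 14.4000 h.
B: H_s = arccos(−tan -33.1° · tan 5.8°) = 86.20°, so 2H_s/15 = 11.4933 h.
A − B = 14.4000 − 11.4933 = 2.9067 h.

+2.91 h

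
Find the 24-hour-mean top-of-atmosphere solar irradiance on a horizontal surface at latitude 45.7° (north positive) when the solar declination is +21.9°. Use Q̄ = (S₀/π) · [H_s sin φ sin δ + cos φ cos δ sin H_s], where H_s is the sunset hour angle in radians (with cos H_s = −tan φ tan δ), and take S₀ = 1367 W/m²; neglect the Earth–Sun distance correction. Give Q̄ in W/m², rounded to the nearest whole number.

cos H_s = −tan(45.7°) · tan(21.9°) = -0.4119, so H_s = arccos(-0.4119) = 114.32°. In radians, H_s = 1.9953.
H_s sin φ sin δ = 1.9953 × 0.7157 × 0.3730 = 0.5327.
cos φ cos δ sin H_s = 0.6984 × 0.9278 × 0.9112 = 0.5904.
Q̄ = (1367/π) × (0.5327 + 0.5904) = 435.13 × 1.1231 = 488.69 W/m².

489 W/m²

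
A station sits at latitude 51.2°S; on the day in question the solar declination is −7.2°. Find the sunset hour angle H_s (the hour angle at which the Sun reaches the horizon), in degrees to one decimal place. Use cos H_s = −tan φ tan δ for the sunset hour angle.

cos H_s = −tan(-51.2°) · tan(-7.2°) = -0.1571, so H_s = arccos(-0.1571) = 99.04°.

99.0°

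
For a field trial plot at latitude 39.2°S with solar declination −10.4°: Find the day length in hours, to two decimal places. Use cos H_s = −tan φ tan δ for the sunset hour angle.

13.15 hours

cos H_s = −tan(-39.2°) · tan(-10.4°) = -0.1497, so H_s = arccos(-0.1497) = 98.61°.
Day length = 2 H_s / 15° h⁻¹ = 197.22° / 15 = 13.148 h.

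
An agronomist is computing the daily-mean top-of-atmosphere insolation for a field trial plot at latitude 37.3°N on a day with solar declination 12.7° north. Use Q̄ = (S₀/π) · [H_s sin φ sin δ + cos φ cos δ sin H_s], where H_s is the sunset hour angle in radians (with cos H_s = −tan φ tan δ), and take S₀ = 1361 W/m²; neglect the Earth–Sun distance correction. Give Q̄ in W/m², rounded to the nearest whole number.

The sunset hour angle satisfies cos H_s = −tan φ tan δ = -0.1717, giving H_s = 99.89°. In radians, H_s = 1.7434.
H_s sin φ sin δ = 1.7434 × 0.6060 × 0.2198 = 0.2322.
cos φ cos δ sin H_s = 0.7955 × 0.9755 × 0.9851 = 0.7644.
Q̄ = (1361/π) × (0.2322 + 0.7644) = 433.22 × 0.9966 = 431.75 W/m².

432 W/m²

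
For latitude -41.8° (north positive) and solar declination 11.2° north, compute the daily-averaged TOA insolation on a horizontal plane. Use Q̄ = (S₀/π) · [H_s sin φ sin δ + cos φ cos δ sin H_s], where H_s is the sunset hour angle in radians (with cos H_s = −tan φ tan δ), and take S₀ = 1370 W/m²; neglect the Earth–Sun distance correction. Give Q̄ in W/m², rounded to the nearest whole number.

235 W/m²

cos H_s = −tan(-41.8°) · tan(11.2°) = 0.1770, so H_s = arccos(0.1770) = 79.80°. In radians, H_s = 1.3928.
H_s sin φ sin δ = 1.3928 × -0.6665 × 0.1942 = -0.1803.
cos φ cos δ sin H_s = 0.7455 × 0.9810 × 0.9842 = 0.7198.
Q̄ = (1370/π) × (-0.1803 + 0.7198) = 436.08 × 0.5395 = 235.27 W/m².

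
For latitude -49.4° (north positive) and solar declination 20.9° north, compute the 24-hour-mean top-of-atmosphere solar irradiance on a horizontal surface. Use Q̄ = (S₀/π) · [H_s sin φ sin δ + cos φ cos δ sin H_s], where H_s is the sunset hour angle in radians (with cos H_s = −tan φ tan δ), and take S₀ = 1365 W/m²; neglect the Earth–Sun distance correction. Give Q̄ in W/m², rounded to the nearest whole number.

106 W/m²

−tan φ tan δ = −(-1.1667)(0.3819) = 0.4456; H_s = arccos(0.4456) = 63.54°. In radians, H_s = 1.1090.
H_s sin φ sin δ = 1.1090 × -0.7593 × 0.3567 = -0.3004.
cos φ cos δ sin H_s = 0.6508 × 0.9342 × 0.8953 = 0.5443.
Q̄ = (1365/π) × (-0.3004 + 0.5443) = 434.49 × 0.2439 = 105.97 W/m².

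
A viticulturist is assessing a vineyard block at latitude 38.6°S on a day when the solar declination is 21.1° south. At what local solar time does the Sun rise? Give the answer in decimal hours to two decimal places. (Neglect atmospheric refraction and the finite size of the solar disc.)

−tan φ tan δ = −(-0.7983)(-0.3859) = -0.3081; H_s = arccos(-0.3081) = 107.94°.
Sunrise is at 12 − H_s/15 = 12 − 7.196 = 4.804 h local solar time.

4.80 h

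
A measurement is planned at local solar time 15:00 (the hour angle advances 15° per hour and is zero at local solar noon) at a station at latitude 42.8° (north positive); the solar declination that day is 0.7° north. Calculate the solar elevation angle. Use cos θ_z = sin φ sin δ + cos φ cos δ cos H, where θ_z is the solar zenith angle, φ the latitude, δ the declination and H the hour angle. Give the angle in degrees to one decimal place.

31.8°

Hour angle H = 15° × (15 − 12) = 45.00°.
cos θ_z = sin(42.8°) sin(0.7°) + cos(42.8°) cos(0.7°) cos(45.00°) = 0.0083 + 0.5188 = 0.5271.
θ_z = arccos(0.5271) = 58.19°, so the elevation is 90° − 58.19° = 31.81°.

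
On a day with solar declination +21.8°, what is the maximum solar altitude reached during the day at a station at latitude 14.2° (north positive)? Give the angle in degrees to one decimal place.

82.4°

At local solar noon the hour angle is zero, so the elevation is 90° − |φ − δ| = 90° − |14.2° − (21.8°)| = 90° − 7.6° = 82.4°.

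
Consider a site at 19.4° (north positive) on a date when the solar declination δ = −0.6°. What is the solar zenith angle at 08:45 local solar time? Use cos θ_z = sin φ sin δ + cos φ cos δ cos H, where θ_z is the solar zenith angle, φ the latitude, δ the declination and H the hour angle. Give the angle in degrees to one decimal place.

51.8°

Hour angle H = 15° × (8.75 − 12) = -48.75°.
With φ = 19.4°, δ = -0.6°, H = -48.75°: sin φ sin δ = -0.0035, cos φ cos δ cos H = 0.6219, so cos θ_z = 0.6184.
θ_z = arccos(0.6184) = 51.80°.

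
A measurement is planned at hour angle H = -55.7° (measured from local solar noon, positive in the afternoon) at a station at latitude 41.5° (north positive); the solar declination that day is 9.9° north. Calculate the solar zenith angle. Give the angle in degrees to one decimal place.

With φ = 41.5°, δ = 9.9°, H = -55.70°: sin φ sin δ = 0.1139, cos φ cos δ cos H = 0.4158, so cos θ_z = 0.5297.
θ_z = arccos(0.5297) = 58.01°.

58.0°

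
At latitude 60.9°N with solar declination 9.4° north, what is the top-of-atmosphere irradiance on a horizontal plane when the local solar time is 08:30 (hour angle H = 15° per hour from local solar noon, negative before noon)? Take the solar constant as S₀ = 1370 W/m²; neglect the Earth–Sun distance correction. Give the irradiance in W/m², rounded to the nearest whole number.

Hour angle H = 15° × (8.5 − 12) = -52.50°.
cos θ_z = sin(60.9°) sin(9.4°) + cos(60.9°) cos(9.4°) cos(-52.50°) = 0.1427 + 0.2921 = 0.4348.
Top-of-atmosphere irradiance = S₀ cos θ_z = 1370 × 0.4348 = 595.68 W/m².

596 W/m²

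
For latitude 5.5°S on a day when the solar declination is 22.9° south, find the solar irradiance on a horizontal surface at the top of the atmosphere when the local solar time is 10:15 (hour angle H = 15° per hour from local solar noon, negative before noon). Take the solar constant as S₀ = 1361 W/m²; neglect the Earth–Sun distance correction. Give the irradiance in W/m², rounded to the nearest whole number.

Hour angle H = 15° × (10.25 − 12) = -26.25°.
cos θ_z = sin φ sin δ + cos φ cos δ cos H = (-0.0958)(-0.3891) + (0.9954)(0.9212)(0.8969) = 0.8597.
Top-of-atmosphere irradiance = S₀ cos θ_z = 1361 × 0.8597 = 1170.05 W/m².

1170 W/m²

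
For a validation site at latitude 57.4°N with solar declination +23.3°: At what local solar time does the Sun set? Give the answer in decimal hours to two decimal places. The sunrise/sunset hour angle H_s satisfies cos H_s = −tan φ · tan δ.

20.82 h

The sunset hour angle satisfies cos H_s = −tan φ tan δ = -0.6734, giving H_s = 132.33°.
Sunset is at 12 + H_s/15 = 12 + 8.822 = 20.822 h local solar time.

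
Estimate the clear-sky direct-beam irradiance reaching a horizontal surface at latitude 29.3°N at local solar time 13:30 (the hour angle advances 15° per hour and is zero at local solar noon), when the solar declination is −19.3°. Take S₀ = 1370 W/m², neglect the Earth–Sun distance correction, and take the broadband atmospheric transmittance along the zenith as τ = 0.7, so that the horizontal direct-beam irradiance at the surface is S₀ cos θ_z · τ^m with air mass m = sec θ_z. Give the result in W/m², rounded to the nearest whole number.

Hour angle H = 15° × (13.5 − 12) = 22.50°.
With φ = 29.3°, δ = -19.3°, H = 22.50°: sin φ sin δ = -0.1617, cos φ cos δ cos H = 0.7604, so cos θ_z = 0.5987.
Air mass m = 1/cos θ_z = 1/0.5987 = 1.670; τ^m = 0.7^1.670 = 0.5512.
Surface direct beam = 1370 × 0.5987 × 0.5512 = 452.10 W/m².

452 W/m²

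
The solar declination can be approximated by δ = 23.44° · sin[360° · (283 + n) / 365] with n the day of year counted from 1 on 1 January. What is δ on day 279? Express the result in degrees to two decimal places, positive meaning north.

-5.79°

360 × (283 + 279) / 365 = 554.301°; sin(554.301°) = -0.2470.
δ = 23.44 × -0.2470 = -5.790° ≈ -5.79°.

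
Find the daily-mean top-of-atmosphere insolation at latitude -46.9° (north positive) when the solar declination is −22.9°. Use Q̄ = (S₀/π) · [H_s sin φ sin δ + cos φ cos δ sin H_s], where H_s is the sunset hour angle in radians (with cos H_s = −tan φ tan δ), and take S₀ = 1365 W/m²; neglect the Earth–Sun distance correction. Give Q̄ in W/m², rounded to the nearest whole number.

The sunset hour angle satisfies cos H_s = −tan φ tan δ = -0.4514, giving H_s = 116.83°. In radians, H_s = 2.0391.
H_s sin φ sin δ = 2.0391 × -0.7302 × -0.3891 = 0.5794.
cos φ cos δ sin H_s = 0.6833 × 0.9212 × 0.8923 = 0.5617.
Q̄ = (1365/π) × (0.5794 + 0.5617) = 434.49 × 1.1411 = 495.80 W/m².

496 W/m²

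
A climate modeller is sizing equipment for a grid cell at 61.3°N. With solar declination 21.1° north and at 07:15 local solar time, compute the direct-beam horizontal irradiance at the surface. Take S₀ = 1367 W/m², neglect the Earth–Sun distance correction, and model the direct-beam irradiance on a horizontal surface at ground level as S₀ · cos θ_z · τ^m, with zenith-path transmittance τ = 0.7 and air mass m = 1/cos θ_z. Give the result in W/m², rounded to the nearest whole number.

Hour angle H = 15° × (7.25 − 12) = -71.25°.
cos θ_z = sin φ sin δ + cos φ cos δ cos H = (0.8771)(0.3600) + (0.4802)(0.9330)(0.3214) = 0.4598.
Air mass m = 1/cos θ_z = 1/0.4598 = 2.175; τ^m = 0.7^2.175 = 0.4604.
Surface direct beam = 1367 × 0.4598 × 0.4604 = 289.38 W/m².

289 W/m²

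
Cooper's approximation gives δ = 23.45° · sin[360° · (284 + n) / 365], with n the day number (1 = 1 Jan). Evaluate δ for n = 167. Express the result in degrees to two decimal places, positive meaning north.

+23.35°

360 × (284 + 167) / 365 = 444.822°; sin(444.822°) = 0.9959.
δ = 23.45 × 0.9959 = 23.354° ≈ +23.35°.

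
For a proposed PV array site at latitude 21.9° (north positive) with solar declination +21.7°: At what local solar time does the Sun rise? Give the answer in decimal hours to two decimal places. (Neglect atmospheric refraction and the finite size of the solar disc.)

The sunset hour angle satisfies cos H_s = −tan φ tan δ = -0.1600, giving H_s = 99.21°.
Sunrise is at 12 − H_s/15 = 12 − 6.614 = 5.386 h local solar time.

5.39 h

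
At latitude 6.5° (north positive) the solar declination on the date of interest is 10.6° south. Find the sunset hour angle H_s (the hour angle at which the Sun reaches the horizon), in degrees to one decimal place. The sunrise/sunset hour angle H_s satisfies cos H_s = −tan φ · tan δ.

88.8°

The sunset hour angle satisfies cos H_s = −tan φ tan δ = 0.0213, giving H_s = 88.78°.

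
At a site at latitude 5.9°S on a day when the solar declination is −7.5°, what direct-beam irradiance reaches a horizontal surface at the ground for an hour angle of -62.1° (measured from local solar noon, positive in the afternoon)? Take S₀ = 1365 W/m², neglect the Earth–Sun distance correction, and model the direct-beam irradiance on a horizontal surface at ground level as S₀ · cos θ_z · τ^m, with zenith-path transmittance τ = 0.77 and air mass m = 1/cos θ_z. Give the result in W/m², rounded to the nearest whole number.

374 W/m²

cos θ_z = sin(-5.9°) sin(-7.5°) + cos(-5.9°) cos(-7.5°) cos(-62.10°) = 0.0134 + 0.4615 = 0.4749.
Air mass m = 1/cos θ_z = 1/0.4749 = 2.106; τ^m = 0.77^2.106 = 0.5767.
Surface direct beam = 1365 × 0.4749 × 0.5767 = 373.84 W/m².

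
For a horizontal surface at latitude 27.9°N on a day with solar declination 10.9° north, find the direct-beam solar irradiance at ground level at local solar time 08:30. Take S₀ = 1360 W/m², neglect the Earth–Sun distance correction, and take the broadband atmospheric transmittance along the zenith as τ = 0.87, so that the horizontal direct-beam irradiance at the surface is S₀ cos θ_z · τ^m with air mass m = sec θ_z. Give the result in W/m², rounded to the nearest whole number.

669 W/m²

Hour angle H = 15° × (8.5 − 12) = -52.50°.
cos θ_z = sin φ sin δ + cos φ cos δ cos H = (0.4679)(0.1891) + (0.8838)(0.9820)(0.6088) = 0.6169.
Air mass m = 1/cos θ_z = 1/0.6169 = 1.621; τ^m = 0.87^1.621 = 0.7979.
Surface direct beam = 1360 × 0.6169 × 0.7979 = 669.43 W/m².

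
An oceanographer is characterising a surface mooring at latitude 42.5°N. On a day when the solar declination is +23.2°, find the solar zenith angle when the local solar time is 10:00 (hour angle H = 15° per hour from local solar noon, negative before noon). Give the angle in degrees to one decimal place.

31.5°

Hour angle H = 15° × (10 − 12) = -30.00°.
With φ = 42.5°, δ = 23.2°, H = -30.00°: sin φ sin δ = 0.2661, cos φ cos δ cos H = 0.5869, so cos θ_z = 0.8530.
θ_z = arccos(0.8530) = 31.46°.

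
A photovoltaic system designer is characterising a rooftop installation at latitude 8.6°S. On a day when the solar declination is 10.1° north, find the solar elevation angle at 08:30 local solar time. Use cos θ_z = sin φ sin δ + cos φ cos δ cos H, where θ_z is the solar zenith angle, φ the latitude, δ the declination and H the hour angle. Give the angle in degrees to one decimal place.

34.5°

Hour angle H = 15° × (8.5 − 12) = -52.50°.
With φ = -8.6°, δ = 10.1°, H = -52.50°: sin φ sin δ = -0.0262, cos φ cos δ cos H = 0.5926, so cos θ_z = 0.5664.
θ_z = arccos(0.5664) = 55.50°, so the elevation is 90° − 55.50° = 34.50°.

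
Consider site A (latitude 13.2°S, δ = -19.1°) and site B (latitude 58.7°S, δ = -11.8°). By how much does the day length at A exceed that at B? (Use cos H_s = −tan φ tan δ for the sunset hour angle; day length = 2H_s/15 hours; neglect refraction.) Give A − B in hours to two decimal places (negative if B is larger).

-2.06 h

A: H_s = arccos(−tan -13.2° · tan -19.1°) = 94.66°, so 2H_s/15 = 12.6213 h.
B: H_s = arccos(−tan -58.7° · tan -11.8°) = 110.10°, so 2H_s/15 = 14.6800 h.
A − B = 12.6213 − 14.6800 = -2.0587 h.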